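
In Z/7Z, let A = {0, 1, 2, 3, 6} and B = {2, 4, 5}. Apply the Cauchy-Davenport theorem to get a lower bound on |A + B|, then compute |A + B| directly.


Cauchy-Davenport: |A + B| ≥ min(p, |A| + |B| - 1) for A, B nonempty in Z/pZ.
|A| = 5, |B| = 3, p = 7.
CD lower bound = min(7, 5 + 3 - 1) = min(7, 7) = 7.
Compute A + B mod 7 directly:
a = 0: 0+2=2, 0+4=4, 0+5=5
a = 1: 1+2=3, 1+4=5, 1+5=6
a = 2: 2+2=4, 2+4=6, 2+5=0
a = 3: 3+2=5, 3+4=0, 3+5=1
a = 6: 6+2=1, 6+4=3, 6+5=4
A + B = {0, 1, 2, 3, 4, 5, 6}, so |A + B| = 7.
Verify: 7 ≥ 7? Yes ✓.

CD lower bound = 7, actual |A + B| = 7.


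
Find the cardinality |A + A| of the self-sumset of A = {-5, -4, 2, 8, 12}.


A + A = {a + a' : a, a' ∈ A}; |A| = 5.
General bounds: 2|A| - 1 ≤ |A + A| ≤ |A|(|A|+1)/2, i.e. 9 ≤ |A + A| ≤ 15.
Lower bound 2|A|-1 is attained iff A is an arithmetic progression.
Enumerate sums a + a' for a ≤ a' (symmetric, so this suffices):
a = -5: -5+-5=-10, -5+-4=-9, -5+2=-3, -5+8=3, -5+12=7
a = -4: -4+-4=-8, -4+2=-2, -4+8=4, -4+12=8
a = 2: 2+2=4, 2+8=10, 2+12=14
a = 8: 8+8=16, 8+12=20
a = 12: 12+12=24
Distinct sums: {-10, -9, -8, -3, -2, 3, 4, 7, 8, 10, 14, 16, 20, 24}
|A + A| = 14

|A + A| = 14


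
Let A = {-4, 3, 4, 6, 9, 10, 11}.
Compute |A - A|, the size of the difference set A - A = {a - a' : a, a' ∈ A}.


A - A = {a - a' : a, a' ∈ A}; |A| = 7.
Bounds: 2|A|-1 ≤ |A - A| ≤ |A|² - |A| + 1, i.e. 13 ≤ |A - A| ≤ 43.
Note: 0 ∈ A - A always (from a - a). The set is symmetric: if d ∈ A - A then -d ∈ A - A.
Enumerate nonzero differences d = a - a' with a > a' (then include -d):
Positive differences: {1, 2, 3, 4, 5, 6, 7, 8, 10, 13, 14, 15}
Full difference set: {0} ∪ (positive diffs) ∪ (negative diffs).
|A - A| = 1 + 2·12 = 25 (matches direct enumeration: 25).

|A - A| = 25


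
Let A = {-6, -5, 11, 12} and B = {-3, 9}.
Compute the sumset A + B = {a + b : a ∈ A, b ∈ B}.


A + B = {a + b : a ∈ A, b ∈ B}.
Enumerate all |A|·|B| = 4·2 = 8 pairs (a, b) and collect distinct sums.
a = -6: -6+-3=-9, -6+9=3
a = -5: -5+-3=-8, -5+9=4
a = 11: 11+-3=8, 11+9=20
a = 12: 12+-3=9, 12+9=21
Collecting distinct sums: A + B = {-9, -8, 3, 4, 8, 9, 20, 21}
|A + B| = 8

A + B = {-9, -8, 3, 4, 8, 9, 20, 21}


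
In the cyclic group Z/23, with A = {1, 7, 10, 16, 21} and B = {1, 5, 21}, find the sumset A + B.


Work in Z/23Z: reduce every sum a + b modulo 23.
Enumerate all 15 pairs:
a = 1: 1+1=2, 1+5=6, 1+21=22
a = 7: 7+1=8, 7+5=12, 7+21=5
a = 10: 10+1=11, 10+5=15, 10+21=8
a = 16: 16+1=17, 16+5=21, 16+21=14
a = 21: 21+1=22, 21+5=3, 21+21=19
Distinct residues collected: {2, 3, 5, 6, 8, 11, 12, 14, 15, 17, 19, 21, 22}
|A + B| = 13 (out of 23 total residues).

A + B = {2, 3, 5, 6, 8, 11, 12, 14, 15, 17, 19, 21, 22}


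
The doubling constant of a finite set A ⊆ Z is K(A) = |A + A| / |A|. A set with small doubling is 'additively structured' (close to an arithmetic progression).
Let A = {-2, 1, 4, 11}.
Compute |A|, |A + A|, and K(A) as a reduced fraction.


|A| = 4.
Compute A + A by enumerating all 16 pairs.
A + A = {-4, -1, 2, 5, 8, 9, 12, 15, 22}, so |A + A| = 9.
K = |A + A| / |A| = 9/4 (already in lowest terms) ≈ 2.2500.
Reference: AP of size 4 gives K = 7/4 ≈ 1.7500; a fully generic set of size 4 gives K ≈ 2.5000.

|A| = 4, |A + A| = 9, K = 9/4.


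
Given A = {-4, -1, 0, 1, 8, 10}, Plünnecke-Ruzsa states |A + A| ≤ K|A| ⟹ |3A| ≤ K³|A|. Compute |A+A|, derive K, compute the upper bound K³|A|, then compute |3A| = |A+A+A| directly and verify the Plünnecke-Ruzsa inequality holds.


|A| = 6.
Step 1: Compute A + A by enumerating all 36 pairs.
A + A = {-8, -5, -4, -3, -2, -1, 0, 1, 2, 4, 6, 7, 8, 9, 10, 11, 16, 18, 20}, so |A + A| = 19.
Step 2: Doubling constant K = |A + A|/|A| = 19/6 = 19/6 ≈ 3.1667.
Step 3: Plünnecke-Ruzsa gives |3A| ≤ K³·|A| = (3.1667)³ · 6 ≈ 190.5278.
Step 4: Compute 3A = A + A + A directly by enumerating all triples (a,b,c) ∈ A³; |3A| = 35.
Step 5: Check 35 ≤ 190.5278? Yes ✓.

K = 19/6, Plünnecke-Ruzsa bound K³|A| ≈ 190.5278, |3A| = 35, inequality holds.


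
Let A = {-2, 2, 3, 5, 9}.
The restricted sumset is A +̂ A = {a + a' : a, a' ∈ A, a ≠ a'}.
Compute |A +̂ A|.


Restricted sumset: A +̂ A = {a + a' : a ∈ A, a' ∈ A, a ≠ a'}.
Equivalently, take A + A and drop any sum 2a that is achievable ONLY as a + a for a ∈ A (i.e. sums representable only with equal summands).
Enumerate pairs (a, a') with a < a' (symmetric, so each unordered pair gives one sum; this covers all a ≠ a'):
  -2 + 2 = 0
  -2 + 3 = 1
  -2 + 5 = 3
  -2 + 9 = 7
  2 + 3 = 5
  2 + 5 = 7
  2 + 9 = 11
  3 + 5 = 8
  3 + 9 = 12
  5 + 9 = 14
Collected distinct sums: {0, 1, 3, 5, 7, 8, 11, 12, 14}
|A +̂ A| = 9
(Reference bound: |A +̂ A| ≥ 2|A| - 3 for |A| ≥ 2, with |A| = 5 giving ≥ 7.)

|A +̂ A| = 9


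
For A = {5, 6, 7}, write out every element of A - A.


A - A = {a - a' : a, a' ∈ A}.
Compute a - a' for each ordered pair (a, a'):
a = 5: 5-5=0, 5-6=-1, 5-7=-2
a = 6: 6-5=1, 6-6=0, 6-7=-1
a = 7: 7-5=2, 7-6=1, 7-7=0
Collecting distinct values (and noting 0 appears from a-a):
A - A = {-2, -1, 0, 1, 2}
|A - A| = 5

A - A = {-2, -1, 0, 1, 2}


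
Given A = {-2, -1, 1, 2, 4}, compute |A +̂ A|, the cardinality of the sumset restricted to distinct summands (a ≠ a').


Restricted sumset: A +̂ A = {a + a' : a ∈ A, a' ∈ A, a ≠ a'}.
Equivalently, take A + A and drop any sum 2a that is achievable ONLY as a + a for a ∈ A (i.e. sums representable only with equal summands).
Enumerate pairs (a, a') with a < a' (symmetric, so each unordered pair gives one sum; this covers all a ≠ a'):
  -2 + -1 = -3
  -2 + 1 = -1
  -2 + 2 = 0
  -2 + 4 = 2
  -1 + 1 = 0
  -1 + 2 = 1
  -1 + 4 = 3
  1 + 2 = 3
  1 + 4 = 5
  2 + 4 = 6
Collected distinct sums: {-3, -1, 0, 1, 2, 3, 5, 6}
|A +̂ A| = 8
(Reference bound: |A +̂ A| ≥ 2|A| - 3 for |A| ≥ 2, with |A| = 5 giving ≥ 7.)

|A +̂ A| = 8


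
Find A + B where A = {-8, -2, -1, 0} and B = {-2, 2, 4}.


A + B = {a + b : a ∈ A, b ∈ B}.
Enumerate all |A|·|B| = 4·3 = 12 pairs (a, b) and collect distinct sums.
a = -8: -8+-2=-10, -8+2=-6, -8+4=-4
a = -2: -2+-2=-4, -2+2=0, -2+4=2
a = -1: -1+-2=-3, -1+2=1, -1+4=3
a = 0: 0+-2=-2, 0+2=2, 0+4=4
Collecting distinct sums: A + B = {-10, -6, -4, -3, -2, 0, 1, 2, 3, 4}
|A + B| = 10

A + B = {-10, -6, -4, -3, -2, 0, 1, 2, 3, 4}


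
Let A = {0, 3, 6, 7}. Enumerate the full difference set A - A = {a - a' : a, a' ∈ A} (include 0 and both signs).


A - A = {a - a' : a, a' ∈ A}.
Compute a - a' for each ordered pair (a, a'):
a = 0: 0-0=0, 0-3=-3, 0-6=-6, 0-7=-7
a = 3: 3-0=3, 3-3=0, 3-6=-3, 3-7=-4
a = 6: 6-0=6, 6-3=3, 6-6=0, 6-7=-1
a = 7: 7-0=7, 7-3=4, 7-6=1, 7-7=0
Collecting distinct values (and noting 0 appears from a-a):
A - A = {-7, -6, -4, -3, -1, 0, 1, 3, 4, 6, 7}
|A - A| = 11

A - A = {-7, -6, -4, -3, -1, 0, 1, 3, 4, 6, 7}


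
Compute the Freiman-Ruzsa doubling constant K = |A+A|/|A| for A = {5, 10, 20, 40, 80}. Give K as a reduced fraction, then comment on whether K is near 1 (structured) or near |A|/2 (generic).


|A| = 5.
Compute A + A by enumerating all 25 pairs.
A + A = {10, 15, 20, 25, 30, 40, 45, 50, 60, 80, 85, 90, 100, 120, 160}, so |A + A| = 15.
K = |A + A| / |A| = 15/5 = 3/1 ≈ 3.0000.
Reference: AP of size 5 gives K = 9/5 ≈ 1.8000; a fully generic set of size 5 gives K ≈ 3.0000.

|A| = 5, |A + A| = 15, K = 15/5 = 3/1.


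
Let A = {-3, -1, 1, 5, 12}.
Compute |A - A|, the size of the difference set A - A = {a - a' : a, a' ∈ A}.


A - A = {a - a' : a, a' ∈ A}; |A| = 5.
Bounds: 2|A|-1 ≤ |A - A| ≤ |A|² - |A| + 1, i.e. 9 ≤ |A - A| ≤ 21.
Note: 0 ∈ A - A always (from a - a). The set is symmetric: if d ∈ A - A then -d ∈ A - A.
Enumerate nonzero differences d = a - a' with a > a' (then include -d):
Positive differences: {2, 4, 6, 7, 8, 11, 13, 15}
Full difference set: {0} ∪ (positive diffs) ∪ (negative diffs).
|A - A| = 1 + 2·8 = 17 (matches direct enumeration: 17).

|A - A| = 17


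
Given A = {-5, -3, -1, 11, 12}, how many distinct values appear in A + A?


A + A = {a + a' : a, a' ∈ A}; |A| = 5.
General bounds: 2|A| - 1 ≤ |A + A| ≤ |A|(|A|+1)/2, i.e. 9 ≤ |A + A| ≤ 15.
Lower bound 2|A|-1 is attained iff A is an arithmetic progression.
Enumerate sums a + a' for a ≤ a' (symmetric, so this suffices):
a = -5: -5+-5=-10, -5+-3=-8, -5+-1=-6, -5+11=6, -5+12=7
a = -3: -3+-3=-6, -3+-1=-4, -3+11=8, -3+12=9
a = -1: -1+-1=-2, -1+11=10, -1+12=11
a = 11: 11+11=22, 11+12=23
a = 12: 12+12=24
Distinct sums: {-10, -8, -6, -4, -2, 6, 7, 8, 9, 10, 11, 22, 23, 24}
|A + A| = 14

|A + A| = 14


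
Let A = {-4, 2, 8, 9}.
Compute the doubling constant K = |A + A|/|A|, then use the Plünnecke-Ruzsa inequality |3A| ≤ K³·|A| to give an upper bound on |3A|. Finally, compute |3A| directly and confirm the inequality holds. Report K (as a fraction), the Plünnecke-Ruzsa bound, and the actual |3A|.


|A| = 4.
Step 1: Compute A + A by enumerating all 16 pairs.
A + A = {-8, -2, 4, 5, 10, 11, 16, 17, 18}, so |A + A| = 9.
Step 2: Doubling constant K = |A + A|/|A| = 9/4 = 9/4 ≈ 2.2500.
Step 3: Plünnecke-Ruzsa gives |3A| ≤ K³·|A| = (2.2500)³ · 4 ≈ 45.5625.
Step 4: Compute 3A = A + A + A directly by enumerating all triples (a,b,c) ∈ A³; |3A| = 16.
Step 5: Check 16 ≤ 45.5625? Yes ✓.

K = 9/4, Plünnecke-Ruzsa bound K³|A| ≈ 45.5625, |3A| = 16, inequality holds.


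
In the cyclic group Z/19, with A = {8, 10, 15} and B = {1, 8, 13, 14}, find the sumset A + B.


Work in Z/19Z: reduce every sum a + b modulo 19.
Enumerate all 12 pairs:
a = 8: 8+1=9, 8+8=16, 8+13=2, 8+14=3
a = 10: 10+1=11, 10+8=18, 10+13=4, 10+14=5
a = 15: 15+1=16, 15+8=4, 15+13=9, 15+14=10
Distinct residues collected: {2, 3, 4, 5, 9, 10, 11, 16, 18}
|A + B| = 9 (out of 19 total residues).

A + B = {2, 3, 4, 5, 9, 10, 11, 16, 18}


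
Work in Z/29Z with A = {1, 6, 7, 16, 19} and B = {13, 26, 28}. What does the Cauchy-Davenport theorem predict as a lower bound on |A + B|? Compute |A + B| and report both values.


Cauchy-Davenport: |A + B| ≥ min(p, |A| + |B| - 1) for A, B nonempty in Z/pZ.
|A| = 5, |B| = 3, p = 29.
CD lower bound = min(29, 5 + 3 - 1) = min(29, 7) = 7.
Compute A + B mod 29 directly:
a = 1: 1+13=14, 1+26=27, 1+28=0
a = 6: 6+13=19, 6+26=3, 6+28=5
a = 7: 7+13=20, 7+26=4, 7+28=6
a = 16: 16+13=0, 16+26=13, 16+28=15
a = 19: 19+13=3, 19+26=16, 19+28=18
A + B = {0, 3, 4, 5, 6, 13, 14, 15, 16, 18, 19, 20, 27}, so |A + B| = 13.
Verify: 13 ≥ 7? Yes ✓.

CD lower bound = 7, actual |A + B| = 13.


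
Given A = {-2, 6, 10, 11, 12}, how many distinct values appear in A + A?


A + A = {a + a' : a, a' ∈ A}; |A| = 5.
General bounds: 2|A| - 1 ≤ |A + A| ≤ |A|(|A|+1)/2, i.e. 9 ≤ |A + A| ≤ 15.
Lower bound 2|A|-1 is attained iff A is an arithmetic progression.
Enumerate sums a + a' for a ≤ a' (symmetric, so this suffices):
a = -2: -2+-2=-4, -2+6=4, -2+10=8, -2+11=9, -2+12=10
a = 6: 6+6=12, 6+10=16, 6+11=17, 6+12=18
a = 10: 10+10=20, 10+11=21, 10+12=22
a = 11: 11+11=22, 11+12=23
a = 12: 12+12=24
Distinct sums: {-4, 4, 8, 9, 10, 12, 16, 17, 18, 20, 21, 22, 23, 24}
|A + A| = 14

|A + A| = 14


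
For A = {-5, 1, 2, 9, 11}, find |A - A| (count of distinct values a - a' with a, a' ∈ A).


A - A = {a - a' : a, a' ∈ A}; |A| = 5.
Bounds: 2|A|-1 ≤ |A - A| ≤ |A|² - |A| + 1, i.e. 9 ≤ |A - A| ≤ 21.
Note: 0 ∈ A - A always (from a - a). The set is symmetric: if d ∈ A - A then -d ∈ A - A.
Enumerate nonzero differences d = a - a' with a > a' (then include -d):
Positive differences: {1, 2, 6, 7, 8, 9, 10, 14, 16}
Full difference set: {0} ∪ (positive diffs) ∪ (negative diffs).
|A - A| = 1 + 2·9 = 19 (matches direct enumeration: 19).

|A - A| = 19


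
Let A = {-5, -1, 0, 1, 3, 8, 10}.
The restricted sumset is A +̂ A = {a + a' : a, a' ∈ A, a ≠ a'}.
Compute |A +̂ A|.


Restricted sumset: A +̂ A = {a + a' : a ∈ A, a' ∈ A, a ≠ a'}.
Equivalently, take A + A and drop any sum 2a that is achievable ONLY as a + a for a ∈ A (i.e. sums representable only with equal summands).
Enumerate pairs (a, a') with a < a' (symmetric, so each unordered pair gives one sum; this covers all a ≠ a'):
  -5 + -1 = -6
  -5 + 0 = -5
  -5 + 1 = -4
  -5 + 3 = -2
  -5 + 8 = 3
  -5 + 10 = 5
  -1 + 0 = -1
  -1 + 1 = 0
  -1 + 3 = 2
  -1 + 8 = 7
  -1 + 10 = 9
  0 + 1 = 1
  0 + 3 = 3
  0 + 8 = 8
  0 + 10 = 10
  1 + 3 = 4
  1 + 8 = 9
  1 + 10 = 11
  3 + 8 = 11
  3 + 10 = 13
  8 + 10 = 18
Collected distinct sums: {-6, -5, -4, -2, -1, 0, 1, 2, 3, 4, 5, 7, 8, 9, 10, 11, 13, 18}
|A +̂ A| = 18
(Reference bound: |A +̂ A| ≥ 2|A| - 3 for |A| ≥ 2, with |A| = 7 giving ≥ 11.)

|A +̂ A| = 18


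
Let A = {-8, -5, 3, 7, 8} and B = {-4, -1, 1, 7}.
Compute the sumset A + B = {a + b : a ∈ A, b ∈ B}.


A + B = {a + b : a ∈ A, b ∈ B}.
Enumerate all |A|·|B| = 5·4 = 20 pairs (a, b) and collect distinct sums.
a = -8: -8+-4=-12, -8+-1=-9, -8+1=-7, -8+7=-1
a = -5: -5+-4=-9, -5+-1=-6, -5+1=-4, -5+7=2
a = 3: 3+-4=-1, 3+-1=2, 3+1=4, 3+7=10
a = 7: 7+-4=3, 7+-1=6, 7+1=8, 7+7=14
a = 8: 8+-4=4, 8+-1=7, 8+1=9, 8+7=15
Collecting distinct sums: A + B = {-12, -9, -7, -6, -4, -1, 2, 3, 4, 6, 7, 8, 9, 10, 14, 15}
|A + B| = 16

A + B = {-12, -9, -7, -6, -4, -1, 2, 3, 4, 6, 7, 8, 9, 10, 14, 15}


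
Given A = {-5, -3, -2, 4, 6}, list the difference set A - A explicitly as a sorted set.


A - A = {a - a' : a, a' ∈ A}.
Compute a - a' for each ordered pair (a, a'):
a = -5: -5--5=0, -5--3=-2, -5--2=-3, -5-4=-9, -5-6=-11
a = -3: -3--5=2, -3--3=0, -3--2=-1, -3-4=-7, -3-6=-9
a = -2: -2--5=3, -2--3=1, -2--2=0, -2-4=-6, -2-6=-8
a = 4: 4--5=9, 4--3=7, 4--2=6, 4-4=0, 4-6=-2
a = 6: 6--5=11, 6--3=9, 6--2=8, 6-4=2, 6-6=0
Collecting distinct values (and noting 0 appears from a-a):
A - A = {-11, -9, -8, -7, -6, -3, -2, -1, 0, 1, 2, 3, 6, 7, 8, 9, 11}
|A - A| = 17

A - A = {-11, -9, -8, -7, -6, -3, -2, -1, 0, 1, 2, 3, 6, 7, 8, 9, 11}


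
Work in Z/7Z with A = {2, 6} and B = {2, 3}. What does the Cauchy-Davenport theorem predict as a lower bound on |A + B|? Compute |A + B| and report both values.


Cauchy-Davenport: |A + B| ≥ min(p, |A| + |B| - 1) for A, B nonempty in Z/pZ.
|A| = 2, |B| = 2, p = 7.
CD lower bound = min(7, 2 + 2 - 1) = min(7, 3) = 3.
Compute A + B mod 7 directly:
a = 2: 2+2=4, 2+3=5
a = 6: 6+2=1, 6+3=2
A + B = {1, 2, 4, 5}, so |A + B| = 4.
Verify: 4 ≥ 3? Yes ✓.

CD lower bound = 3, actual |A + B| = 4.


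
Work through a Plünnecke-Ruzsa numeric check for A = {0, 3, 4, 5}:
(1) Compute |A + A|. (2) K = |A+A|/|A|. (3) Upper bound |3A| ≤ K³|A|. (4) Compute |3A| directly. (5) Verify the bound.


|A| = 4.
Step 1: Compute A + A by enumerating all 16 pairs.
A + A = {0, 3, 4, 5, 6, 7, 8, 9, 10}, so |A + A| = 9.
Step 2: Doubling constant K = |A + A|/|A| = 9/4 = 9/4 ≈ 2.2500.
Step 3: Plünnecke-Ruzsa gives |3A| ≤ K³·|A| = (2.2500)³ · 4 ≈ 45.5625.
Step 4: Compute 3A = A + A + A directly by enumerating all triples (a,b,c) ∈ A³; |3A| = 14.
Step 5: Check 14 ≤ 45.5625? Yes ✓.

K = 9/4, Plünnecke-Ruzsa bound K³|A| ≈ 45.5625, |3A| = 14, inequality holds.


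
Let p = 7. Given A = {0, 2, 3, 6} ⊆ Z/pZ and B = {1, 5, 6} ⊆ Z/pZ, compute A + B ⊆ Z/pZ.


Work in Z/7Z: reduce every sum a + b modulo 7.
Enumerate all 12 pairs:
a = 0: 0+1=1, 0+5=5, 0+6=6
a = 2: 2+1=3, 2+5=0, 2+6=1
a = 3: 3+1=4, 3+5=1, 3+6=2
a = 6: 6+1=0, 6+5=4, 6+6=5
Distinct residues collected: {0, 1, 2, 3, 4, 5, 6}
|A + B| = 7 (out of 7 total residues).

A + B = {0, 1, 2, 3, 4, 5, 6}


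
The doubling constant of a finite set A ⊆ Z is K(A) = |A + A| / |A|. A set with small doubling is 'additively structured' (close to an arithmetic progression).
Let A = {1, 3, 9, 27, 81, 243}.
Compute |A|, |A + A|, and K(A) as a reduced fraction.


|A| = 6.
Compute A + A by enumerating all 36 pairs.
A + A = {2, 4, 6, 10, 12, 18, 28, 30, 36, 54, 82, 84, 90, 108, 162, 244, 246, 252, 270, 324, 486}, so |A + A| = 21.
K = |A + A| / |A| = 21/6 = 7/2 ≈ 3.5000.
Reference: AP of size 6 gives K = 11/6 ≈ 1.8333; a fully generic set of size 6 gives K ≈ 3.5000.

|A| = 6, |A + A| = 21, K = 21/6 = 7/2.


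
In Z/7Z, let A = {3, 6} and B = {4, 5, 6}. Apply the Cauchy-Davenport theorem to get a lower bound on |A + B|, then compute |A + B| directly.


Cauchy-Davenport: |A + B| ≥ min(p, |A| + |B| - 1) for A, B nonempty in Z/pZ.
|A| = 2, |B| = 3, p = 7.
CD lower bound = min(7, 2 + 3 - 1) = min(7, 4) = 4.
Compute A + B mod 7 directly:
a = 3: 3+4=0, 3+5=1, 3+6=2
a = 6: 6+4=3, 6+5=4, 6+6=5
A + B = {0, 1, 2, 3, 4, 5}, so |A + B| = 6.
Verify: 6 ≥ 4? Yes ✓.

CD lower bound = 4, actual |A + B| = 6.


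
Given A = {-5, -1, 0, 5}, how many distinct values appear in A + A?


A + A = {a + a' : a, a' ∈ A}; |A| = 4.
General bounds: 2|A| - 1 ≤ |A + A| ≤ |A|(|A|+1)/2, i.e. 7 ≤ |A + A| ≤ 10.
Lower bound 2|A|-1 is attained iff A is an arithmetic progression.
Enumerate sums a + a' for a ≤ a' (symmetric, so this suffices):
a = -5: -5+-5=-10, -5+-1=-6, -5+0=-5, -5+5=0
a = -1: -1+-1=-2, -1+0=-1, -1+5=4
a = 0: 0+0=0, 0+5=5
a = 5: 5+5=10
Distinct sums: {-10, -6, -5, -2, -1, 0, 4, 5, 10}
|A + A| = 9

|A + A| = 9


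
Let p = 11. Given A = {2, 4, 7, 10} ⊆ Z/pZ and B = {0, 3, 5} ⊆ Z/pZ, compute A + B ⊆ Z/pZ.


Work in Z/11Z: reduce every sum a + b modulo 11.
Enumerate all 12 pairs:
a = 2: 2+0=2, 2+3=5, 2+5=7
a = 4: 4+0=4, 4+3=7, 4+5=9
a = 7: 7+0=7, 7+3=10, 7+5=1
a = 10: 10+0=10, 10+3=2, 10+5=4
Distinct residues collected: {1, 2, 4, 5, 7, 9, 10}
|A + B| = 7 (out of 11 total residues).

A + B = {1, 2, 4, 5, 7, 9, 10}


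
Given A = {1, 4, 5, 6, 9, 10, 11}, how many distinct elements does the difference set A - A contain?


A - A = {a - a' : a, a' ∈ A}; |A| = 7.
Bounds: 2|A|-1 ≤ |A - A| ≤ |A|² - |A| + 1, i.e. 13 ≤ |A - A| ≤ 43.
Note: 0 ∈ A - A always (from a - a). The set is symmetric: if d ∈ A - A then -d ∈ A - A.
Enumerate nonzero differences d = a - a' with a > a' (then include -d):
Positive differences: {1, 2, 3, 4, 5, 6, 7, 8, 9, 10}
Full difference set: {0} ∪ (positive diffs) ∪ (negative diffs).
|A - A| = 1 + 2·10 = 21 (matches direct enumeration: 21).

|A - A| = 21


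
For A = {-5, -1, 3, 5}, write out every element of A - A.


A - A = {a - a' : a, a' ∈ A}.
Compute a - a' for each ordered pair (a, a'):
a = -5: -5--5=0, -5--1=-4, -5-3=-8, -5-5=-10
a = -1: -1--5=4, -1--1=0, -1-3=-4, -1-5=-6
a = 3: 3--5=8, 3--1=4, 3-3=0, 3-5=-2
a = 5: 5--5=10, 5--1=6, 5-3=2, 5-5=0
Collecting distinct values (and noting 0 appears from a-a):
A - A = {-10, -8, -6, -4, -2, 0, 2, 4, 6, 8, 10}
|A - A| = 11

A - A = {-10, -8, -6, -4, -2, 0, 2, 4, 6, 8, 10}


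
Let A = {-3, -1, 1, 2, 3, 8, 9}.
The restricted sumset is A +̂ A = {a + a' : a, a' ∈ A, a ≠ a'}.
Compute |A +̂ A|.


Restricted sumset: A +̂ A = {a + a' : a ∈ A, a' ∈ A, a ≠ a'}.
Equivalently, take A + A and drop any sum 2a that is achievable ONLY as a + a for a ∈ A (i.e. sums representable only with equal summands).
Enumerate pairs (a, a') with a < a' (symmetric, so each unordered pair gives one sum; this covers all a ≠ a'):
  -3 + -1 = -4
  -3 + 1 = -2
  -3 + 2 = -1
  -3 + 3 = 0
  -3 + 8 = 5
  -3 + 9 = 6
  -1 + 1 = 0
  -1 + 2 = 1
  -1 + 3 = 2
  -1 + 8 = 7
  -1 + 9 = 8
  1 + 2 = 3
  1 + 3 = 4
  1 + 8 = 9
  1 + 9 = 10
  2 + 3 = 5
  2 + 8 = 10
  2 + 9 = 11
  3 + 8 = 11
  3 + 9 = 12
  8 + 9 = 17
Collected distinct sums: {-4, -2, -1, 0, 1, 2, 3, 4, 5, 6, 7, 8, 9, 10, 11, 12, 17}
|A +̂ A| = 17
(Reference bound: |A +̂ A| ≥ 2|A| - 3 for |A| ≥ 2, with |A| = 7 giving ≥ 11.)

|A +̂ A| = 17


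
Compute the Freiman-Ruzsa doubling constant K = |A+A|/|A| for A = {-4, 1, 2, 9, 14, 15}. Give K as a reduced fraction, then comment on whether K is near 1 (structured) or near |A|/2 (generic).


|A| = 6.
Compute A + A by enumerating all 36 pairs.
A + A = {-8, -3, -2, 2, 3, 4, 5, 10, 11, 15, 16, 17, 18, 23, 24, 28, 29, 30}, so |A + A| = 18.
K = |A + A| / |A| = 18/6 = 3/1 ≈ 3.0000.
Reference: AP of size 6 gives K = 11/6 ≈ 1.8333; a fully generic set of size 6 gives K ≈ 3.5000.

|A| = 6, |A + A| = 18, K = 18/6 = 3/1.


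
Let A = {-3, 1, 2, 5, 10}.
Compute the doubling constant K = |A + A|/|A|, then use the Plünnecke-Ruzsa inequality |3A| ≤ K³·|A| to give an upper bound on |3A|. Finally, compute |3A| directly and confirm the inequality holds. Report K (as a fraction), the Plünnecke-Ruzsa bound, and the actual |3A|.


|A| = 5.
Step 1: Compute A + A by enumerating all 25 pairs.
A + A = {-6, -2, -1, 2, 3, 4, 6, 7, 10, 11, 12, 15, 20}, so |A + A| = 13.
Step 2: Doubling constant K = |A + A|/|A| = 13/5 = 13/5 ≈ 2.6000.
Step 3: Plünnecke-Ruzsa gives |3A| ≤ K³·|A| = (2.6000)³ · 5 ≈ 87.8800.
Step 4: Compute 3A = A + A + A directly by enumerating all triples (a,b,c) ∈ A³; |3A| = 25.
Step 5: Check 25 ≤ 87.8800? Yes ✓.

K = 13/5, Plünnecke-Ruzsa bound K³|A| ≈ 87.8800, |3A| = 25, inequality holds.


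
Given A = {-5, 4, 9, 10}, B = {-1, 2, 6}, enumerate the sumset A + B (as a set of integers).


A + B = {a + b : a ∈ A, b ∈ B}.
Enumerate all |A|·|B| = 4·3 = 12 pairs (a, b) and collect distinct sums.
a = -5: -5+-1=-6, -5+2=-3, -5+6=1
a = 4: 4+-1=3, 4+2=6, 4+6=10
a = 9: 9+-1=8, 9+2=11, 9+6=15
a = 10: 10+-1=9, 10+2=12, 10+6=16
Collecting distinct sums: A + B = {-6, -3, 1, 3, 6, 8, 9, 10, 11, 12, 15, 16}
|A + B| = 12

A + B = {-6, -3, 1, 3, 6, 8, 9, 10, 11, 12, 15, 16}


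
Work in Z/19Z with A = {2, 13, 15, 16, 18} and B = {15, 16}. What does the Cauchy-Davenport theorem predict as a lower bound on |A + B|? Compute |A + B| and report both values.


Cauchy-Davenport: |A + B| ≥ min(p, |A| + |B| - 1) for A, B nonempty in Z/pZ.
|A| = 5, |B| = 2, p = 19.
CD lower bound = min(19, 5 + 2 - 1) = min(19, 6) = 6.
Compute A + B mod 19 directly:
a = 2: 2+15=17, 2+16=18
a = 13: 13+15=9, 13+16=10
a = 15: 15+15=11, 15+16=12
a = 16: 16+15=12, 16+16=13
a = 18: 18+15=14, 18+16=15
A + B = {9, 10, 11, 12, 13, 14, 15, 17, 18}, so |A + B| = 9.
Verify: 9 ≥ 6? Yes ✓.

CD lower bound = 6, actual |A + B| = 9.


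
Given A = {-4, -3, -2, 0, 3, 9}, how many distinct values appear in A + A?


A + A = {a + a' : a, a' ∈ A}; |A| = 6.
General bounds: 2|A| - 1 ≤ |A + A| ≤ |A|(|A|+1)/2, i.e. 11 ≤ |A + A| ≤ 21.
Lower bound 2|A|-1 is attained iff A is an arithmetic progression.
Enumerate sums a + a' for a ≤ a' (symmetric, so this suffices):
a = -4: -4+-4=-8, -4+-3=-7, -4+-2=-6, -4+0=-4, -4+3=-1, -4+9=5
a = -3: -3+-3=-6, -3+-2=-5, -3+0=-3, -3+3=0, -3+9=6
a = -2: -2+-2=-4, -2+0=-2, -2+3=1, -2+9=7
a = 0: 0+0=0, 0+3=3, 0+9=9
a = 3: 3+3=6, 3+9=12
a = 9: 9+9=18
Distinct sums: {-8, -7, -6, -5, -4, -3, -2, -1, 0, 1, 3, 5, 6, 7, 9, 12, 18}
|A + A| = 17

|A + A| = 17


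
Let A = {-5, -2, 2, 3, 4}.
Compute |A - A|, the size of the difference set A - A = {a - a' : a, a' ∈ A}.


A - A = {a - a' : a, a' ∈ A}; |A| = 5.
Bounds: 2|A|-1 ≤ |A - A| ≤ |A|² - |A| + 1, i.e. 9 ≤ |A - A| ≤ 21.
Note: 0 ∈ A - A always (from a - a). The set is symmetric: if d ∈ A - A then -d ∈ A - A.
Enumerate nonzero differences d = a - a' with a > a' (then include -d):
Positive differences: {1, 2, 3, 4, 5, 6, 7, 8, 9}
Full difference set: {0} ∪ (positive diffs) ∪ (negative diffs).
|A - A| = 1 + 2·9 = 19 (matches direct enumeration: 19).

|A - A| = 19


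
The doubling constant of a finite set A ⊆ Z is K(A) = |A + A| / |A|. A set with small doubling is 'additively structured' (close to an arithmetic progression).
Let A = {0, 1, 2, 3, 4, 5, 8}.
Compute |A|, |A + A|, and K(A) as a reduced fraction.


|A| = 7.
Compute A + A by enumerating all 49 pairs.
A + A = {0, 1, 2, 3, 4, 5, 6, 7, 8, 9, 10, 11, 12, 13, 16}, so |A + A| = 15.
K = |A + A| / |A| = 15/7 (already in lowest terms) ≈ 2.1429.
Reference: AP of size 7 gives K = 13/7 ≈ 1.8571; a fully generic set of size 7 gives K ≈ 4.0000.

|A| = 7, |A + A| = 15, K = 15/7.


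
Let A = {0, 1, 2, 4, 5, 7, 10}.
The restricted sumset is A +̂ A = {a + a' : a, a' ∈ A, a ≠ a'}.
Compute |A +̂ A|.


Restricted sumset: A +̂ A = {a + a' : a ∈ A, a' ∈ A, a ≠ a'}.
Equivalently, take A + A and drop any sum 2a that is achievable ONLY as a + a for a ∈ A (i.e. sums representable only with equal summands).
Enumerate pairs (a, a') with a < a' (symmetric, so each unordered pair gives one sum; this covers all a ≠ a'):
  0 + 1 = 1
  0 + 2 = 2
  0 + 4 = 4
  0 + 5 = 5
  0 + 7 = 7
  0 + 10 = 10
  1 + 2 = 3
  1 + 4 = 5
  1 + 5 = 6
  1 + 7 = 8
  1 + 10 = 11
  2 + 4 = 6
  2 + 5 = 7
  2 + 7 = 9
  2 + 10 = 12
  4 + 5 = 9
  4 + 7 = 11
  4 + 10 = 14
  5 + 7 = 12
  5 + 10 = 15
  7 + 10 = 17
Collected distinct sums: {1, 2, 3, 4, 5, 6, 7, 8, 9, 10, 11, 12, 14, 15, 17}
|A +̂ A| = 15
(Reference bound: |A +̂ A| ≥ 2|A| - 3 for |A| ≥ 2, with |A| = 7 giving ≥ 11.)

|A +̂ A| = 15


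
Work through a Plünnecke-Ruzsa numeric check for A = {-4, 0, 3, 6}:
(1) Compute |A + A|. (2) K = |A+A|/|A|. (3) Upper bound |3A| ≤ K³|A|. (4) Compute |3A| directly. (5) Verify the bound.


|A| = 4.
Step 1: Compute A + A by enumerating all 16 pairs.
A + A = {-8, -4, -1, 0, 2, 3, 6, 9, 12}, so |A + A| = 9.
Step 2: Doubling constant K = |A + A|/|A| = 9/4 = 9/4 ≈ 2.2500.
Step 3: Plünnecke-Ruzsa gives |3A| ≤ K³·|A| = (2.2500)³ · 4 ≈ 45.5625.
Step 4: Compute 3A = A + A + A directly by enumerating all triples (a,b,c) ∈ A³; |3A| = 16.
Step 5: Check 16 ≤ 45.5625? Yes ✓.

K = 9/4, Plünnecke-Ruzsa bound K³|A| ≈ 45.5625, |3A| = 16, inequality holds.


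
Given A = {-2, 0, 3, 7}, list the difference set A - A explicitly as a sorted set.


A - A = {a - a' : a, a' ∈ A}.
Compute a - a' for each ordered pair (a, a'):
a = -2: -2--2=0, -2-0=-2, -2-3=-5, -2-7=-9
a = 0: 0--2=2, 0-0=0, 0-3=-3, 0-7=-7
a = 3: 3--2=5, 3-0=3, 3-3=0, 3-7=-4
a = 7: 7--2=9, 7-0=7, 7-3=4, 7-7=0
Collecting distinct values (and noting 0 appears from a-a):
A - A = {-9, -7, -5, -4, -3, -2, 0, 2, 3, 4, 5, 7, 9}
|A - A| = 13

A - A = {-9, -7, -5, -4, -3, -2, 0, 2, 3, 4, 5, 7, 9}


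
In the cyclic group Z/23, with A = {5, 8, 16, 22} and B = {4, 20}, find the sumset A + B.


Work in Z/23Z: reduce every sum a + b modulo 23.
Enumerate all 8 pairs:
a = 5: 5+4=9, 5+20=2
a = 8: 8+4=12, 8+20=5
a = 16: 16+4=20, 16+20=13
a = 22: 22+4=3, 22+20=19
Distinct residues collected: {2, 3, 5, 9, 12, 13, 19, 20}
|A + B| = 8 (out of 23 total residues).

A + B = {2, 3, 5, 9, 12, 13, 19, 20}


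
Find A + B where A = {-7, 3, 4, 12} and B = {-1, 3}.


A + B = {a + b : a ∈ A, b ∈ B}.
Enumerate all |A|·|B| = 4·2 = 8 pairs (a, b) and collect distinct sums.
a = -7: -7+-1=-8, -7+3=-4
a = 3: 3+-1=2, 3+3=6
a = 4: 4+-1=3, 4+3=7
a = 12: 12+-1=11, 12+3=15
Collecting distinct sums: A + B = {-8, -4, 2, 3, 6, 7, 11, 15}
|A + B| = 8

A + B = {-8, -4, 2, 3, 6, 7, 11, 15}


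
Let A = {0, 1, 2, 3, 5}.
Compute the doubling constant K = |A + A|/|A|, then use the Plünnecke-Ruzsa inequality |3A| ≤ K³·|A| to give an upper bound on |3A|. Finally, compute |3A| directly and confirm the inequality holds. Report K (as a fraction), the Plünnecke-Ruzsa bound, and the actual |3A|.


|A| = 5.
Step 1: Compute A + A by enumerating all 25 pairs.
A + A = {0, 1, 2, 3, 4, 5, 6, 7, 8, 10}, so |A + A| = 10.
Step 2: Doubling constant K = |A + A|/|A| = 10/5 = 10/5 ≈ 2.0000.
Step 3: Plünnecke-Ruzsa gives |3A| ≤ K³·|A| = (2.0000)³ · 5 ≈ 40.0000.
Step 4: Compute 3A = A + A + A directly by enumerating all triples (a,b,c) ∈ A³; |3A| = 15.
Step 5: Check 15 ≤ 40.0000? Yes ✓.

K = 10/5, Plünnecke-Ruzsa bound K³|A| ≈ 40.0000, |3A| = 15, inequality holds.


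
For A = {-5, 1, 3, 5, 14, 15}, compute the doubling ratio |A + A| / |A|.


|A| = 6.
Compute A + A by enumerating all 36 pairs.
A + A = {-10, -4, -2, 0, 2, 4, 6, 8, 9, 10, 15, 16, 17, 18, 19, 20, 28, 29, 30}, so |A + A| = 19.
K = |A + A| / |A| = 19/6 (already in lowest terms) ≈ 3.1667.
Reference: AP of size 6 gives K = 11/6 ≈ 1.8333; a fully generic set of size 6 gives K ≈ 3.5000.

|A| = 6, |A + A| = 19, K = 19/6.


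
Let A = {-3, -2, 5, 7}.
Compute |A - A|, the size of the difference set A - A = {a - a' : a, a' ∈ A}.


A - A = {a - a' : a, a' ∈ A}; |A| = 4.
Bounds: 2|A|-1 ≤ |A - A| ≤ |A|² - |A| + 1, i.e. 7 ≤ |A - A| ≤ 13.
Note: 0 ∈ A - A always (from a - a). The set is symmetric: if d ∈ A - A then -d ∈ A - A.
Enumerate nonzero differences d = a - a' with a > a' (then include -d):
Positive differences: {1, 2, 7, 8, 9, 10}
Full difference set: {0} ∪ (positive diffs) ∪ (negative diffs).
|A - A| = 1 + 2·6 = 13 (matches direct enumeration: 13).

|A - A| = 13


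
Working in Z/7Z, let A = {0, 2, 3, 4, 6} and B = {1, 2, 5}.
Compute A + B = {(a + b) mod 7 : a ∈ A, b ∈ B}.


Work in Z/7Z: reduce every sum a + b modulo 7.
Enumerate all 15 pairs:
a = 0: 0+1=1, 0+2=2, 0+5=5
a = 2: 2+1=3, 2+2=4, 2+5=0
a = 3: 3+1=4, 3+2=5, 3+5=1
a = 4: 4+1=5, 4+2=6, 4+5=2
a = 6: 6+1=0, 6+2=1, 6+5=4
Distinct residues collected: {0, 1, 2, 3, 4, 5, 6}
|A + B| = 7 (out of 7 total residues).

A + B = {0, 1, 2, 3, 4, 5, 6}


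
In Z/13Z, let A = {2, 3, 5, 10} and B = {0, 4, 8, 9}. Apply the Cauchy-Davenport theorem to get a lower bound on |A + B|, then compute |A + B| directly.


Cauchy-Davenport: |A + B| ≥ min(p, |A| + |B| - 1) for A, B nonempty in Z/pZ.
|A| = 4, |B| = 4, p = 13.
CD lower bound = min(13, 4 + 4 - 1) = min(13, 7) = 7.
Compute A + B mod 13 directly:
a = 2: 2+0=2, 2+4=6, 2+8=10, 2+9=11
a = 3: 3+0=3, 3+4=7, 3+8=11, 3+9=12
a = 5: 5+0=5, 5+4=9, 5+8=0, 5+9=1
a = 10: 10+0=10, 10+4=1, 10+8=5, 10+9=6
A + B = {0, 1, 2, 3, 5, 6, 7, 9, 10, 11, 12}, so |A + B| = 11.
Verify: 11 ≥ 7? Yes ✓.

CD lower bound = 7, actual |A + B| = 11.


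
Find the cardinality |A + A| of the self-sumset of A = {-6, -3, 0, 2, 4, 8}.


A + A = {a + a' : a, a' ∈ A}; |A| = 6.
General bounds: 2|A| - 1 ≤ |A + A| ≤ |A|(|A|+1)/2, i.e. 11 ≤ |A + A| ≤ 21.
Lower bound 2|A|-1 is attained iff A is an arithmetic progression.
Enumerate sums a + a' for a ≤ a' (symmetric, so this suffices):
a = -6: -6+-6=-12, -6+-3=-9, -6+0=-6, -6+2=-4, -6+4=-2, -6+8=2
a = -3: -3+-3=-6, -3+0=-3, -3+2=-1, -3+4=1, -3+8=5
a = 0: 0+0=0, 0+2=2, 0+4=4, 0+8=8
a = 2: 2+2=4, 2+4=6, 2+8=10
a = 4: 4+4=8, 4+8=12
a = 8: 8+8=16
Distinct sums: {-12, -9, -6, -4, -3, -2, -1, 0, 1, 2, 4, 5, 6, 8, 10, 12, 16}
|A + A| = 17

|A + A| = 17


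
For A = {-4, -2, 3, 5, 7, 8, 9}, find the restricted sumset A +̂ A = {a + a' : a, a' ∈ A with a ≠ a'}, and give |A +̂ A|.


Restricted sumset: A +̂ A = {a + a' : a ∈ A, a' ∈ A, a ≠ a'}.
Equivalently, take A + A and drop any sum 2a that is achievable ONLY as a + a for a ∈ A (i.e. sums representable only with equal summands).
Enumerate pairs (a, a') with a < a' (symmetric, so each unordered pair gives one sum; this covers all a ≠ a'):
  -4 + -2 = -6
  -4 + 3 = -1
  -4 + 5 = 1
  -4 + 7 = 3
  -4 + 8 = 4
  -4 + 9 = 5
  -2 + 3 = 1
  -2 + 5 = 3
  -2 + 7 = 5
  -2 + 8 = 6
  -2 + 9 = 7
  3 + 5 = 8
  3 + 7 = 10
  3 + 8 = 11
  3 + 9 = 12
  5 + 7 = 12
  5 + 8 = 13
  5 + 9 = 14
  7 + 8 = 15
  7 + 9 = 16
  8 + 9 = 17
Collected distinct sums: {-6, -1, 1, 3, 4, 5, 6, 7, 8, 10, 11, 12, 13, 14, 15, 16, 17}
|A +̂ A| = 17
(Reference bound: |A +̂ A| ≥ 2|A| - 3 for |A| ≥ 2, with |A| = 7 giving ≥ 11.)

|A +̂ A| = 17


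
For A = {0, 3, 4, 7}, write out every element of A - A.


A - A = {a - a' : a, a' ∈ A}.
Compute a - a' for each ordered pair (a, a'):
a = 0: 0-0=0, 0-3=-3, 0-4=-4, 0-7=-7
a = 3: 3-0=3, 3-3=0, 3-4=-1, 3-7=-4
a = 4: 4-0=4, 4-3=1, 4-4=0, 4-7=-3
a = 7: 7-0=7, 7-3=4, 7-4=3, 7-7=0
Collecting distinct values (and noting 0 appears from a-a):
A - A = {-7, -4, -3, -1, 0, 1, 3, 4, 7}
|A - A| = 9

A - A = {-7, -4, -3, -1, 0, 1, 3, 4, 7}


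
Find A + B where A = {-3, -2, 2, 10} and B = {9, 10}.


A + B = {a + b : a ∈ A, b ∈ B}.
Enumerate all |A|·|B| = 4·2 = 8 pairs (a, b) and collect distinct sums.
a = -3: -3+9=6, -3+10=7
a = -2: -2+9=7, -2+10=8
a = 2: 2+9=11, 2+10=12
a = 10: 10+9=19, 10+10=20
Collecting distinct sums: A + B = {6, 7, 8, 11, 12, 19, 20}
|A + B| = 7

A + B = {6, 7, 8, 11, 12, 19, 20}


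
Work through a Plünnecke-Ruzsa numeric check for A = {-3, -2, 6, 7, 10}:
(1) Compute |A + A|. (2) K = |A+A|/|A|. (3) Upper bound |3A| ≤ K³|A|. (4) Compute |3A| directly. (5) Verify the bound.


|A| = 5.
Step 1: Compute A + A by enumerating all 25 pairs.
A + A = {-6, -5, -4, 3, 4, 5, 7, 8, 12, 13, 14, 16, 17, 20}, so |A + A| = 14.
Step 2: Doubling constant K = |A + A|/|A| = 14/5 = 14/5 ≈ 2.8000.
Step 3: Plünnecke-Ruzsa gives |3A| ≤ K³·|A| = (2.8000)³ · 5 ≈ 109.7600.
Step 4: Compute 3A = A + A + A directly by enumerating all triples (a,b,c) ∈ A³; |3A| = 29.
Step 5: Check 29 ≤ 109.7600? Yes ✓.

K = 14/5, Plünnecke-Ruzsa bound K³|A| ≈ 109.7600, |3A| = 29, inequality holds.


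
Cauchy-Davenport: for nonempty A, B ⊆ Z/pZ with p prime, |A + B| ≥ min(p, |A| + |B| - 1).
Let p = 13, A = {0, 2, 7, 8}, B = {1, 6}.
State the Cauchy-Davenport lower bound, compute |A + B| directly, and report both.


Cauchy-Davenport: |A + B| ≥ min(p, |A| + |B| - 1) for A, B nonempty in Z/pZ.
|A| = 4, |B| = 2, p = 13.
CD lower bound = min(13, 4 + 2 - 1) = min(13, 5) = 5.
Compute A + B mod 13 directly:
a = 0: 0+1=1, 0+6=6
a = 2: 2+1=3, 2+6=8
a = 7: 7+1=8, 7+6=0
a = 8: 8+1=9, 8+6=1
A + B = {0, 1, 3, 6, 8, 9}, so |A + B| = 6.
Verify: 6 ≥ 5? Yes ✓.

CD lower bound = 5, actual |A + B| = 6.


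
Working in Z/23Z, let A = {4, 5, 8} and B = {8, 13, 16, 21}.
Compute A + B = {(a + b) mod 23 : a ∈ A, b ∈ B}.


Work in Z/23Z: reduce every sum a + b modulo 23.
Enumerate all 12 pairs:
a = 4: 4+8=12, 4+13=17, 4+16=20, 4+21=2
a = 5: 5+8=13, 5+13=18, 5+16=21, 5+21=3
a = 8: 8+8=16, 8+13=21, 8+16=1, 8+21=6
Distinct residues collected: {1, 2, 3, 6, 12, 13, 16, 17, 18, 20, 21}
|A + B| = 11 (out of 23 total residues).

A + B = {1, 2, 3, 6, 12, 13, 16, 17, 18, 20, 21}


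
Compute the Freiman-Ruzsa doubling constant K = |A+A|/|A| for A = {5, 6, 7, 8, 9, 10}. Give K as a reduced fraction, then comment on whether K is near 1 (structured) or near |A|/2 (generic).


|A| = 6.
Compute A + A by enumerating all 36 pairs.
A + A = {10, 11, 12, 13, 14, 15, 16, 17, 18, 19, 20}, so |A + A| = 11.
K = |A + A| / |A| = 11/6 (already in lowest terms) ≈ 1.8333.
Reference: AP of size 6 gives K = 11/6 ≈ 1.8333; a fully generic set of size 6 gives K ≈ 3.5000.

|A| = 6, |A + A| = 11, K = 11/6.


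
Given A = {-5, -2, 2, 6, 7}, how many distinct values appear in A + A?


A + A = {a + a' : a, a' ∈ A}; |A| = 5.
General bounds: 2|A| - 1 ≤ |A + A| ≤ |A|(|A|+1)/2, i.e. 9 ≤ |A + A| ≤ 15.
Lower bound 2|A|-1 is attained iff A is an arithmetic progression.
Enumerate sums a + a' for a ≤ a' (symmetric, so this suffices):
a = -5: -5+-5=-10, -5+-2=-7, -5+2=-3, -5+6=1, -5+7=2
a = -2: -2+-2=-4, -2+2=0, -2+6=4, -2+7=5
a = 2: 2+2=4, 2+6=8, 2+7=9
a = 6: 6+6=12, 6+7=13
a = 7: 7+7=14
Distinct sums: {-10, -7, -4, -3, 0, 1, 2, 4, 5, 8, 9, 12, 13, 14}
|A + A| = 14

|A + A| = 14


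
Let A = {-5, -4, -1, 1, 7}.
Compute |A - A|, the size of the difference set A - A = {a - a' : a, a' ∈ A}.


A - A = {a - a' : a, a' ∈ A}; |A| = 5.
Bounds: 2|A|-1 ≤ |A - A| ≤ |A|² - |A| + 1, i.e. 9 ≤ |A - A| ≤ 21.
Note: 0 ∈ A - A always (from a - a). The set is symmetric: if d ∈ A - A then -d ∈ A - A.
Enumerate nonzero differences d = a - a' with a > a' (then include -d):
Positive differences: {1, 2, 3, 4, 5, 6, 8, 11, 12}
Full difference set: {0} ∪ (positive diffs) ∪ (negative diffs).
|A - A| = 1 + 2·9 = 19 (matches direct enumeration: 19).

|A - A| = 19


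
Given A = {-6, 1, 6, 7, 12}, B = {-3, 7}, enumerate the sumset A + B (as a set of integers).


A + B = {a + b : a ∈ A, b ∈ B}.
Enumerate all |A|·|B| = 5·2 = 10 pairs (a, b) and collect distinct sums.
a = -6: -6+-3=-9, -6+7=1
a = 1: 1+-3=-2, 1+7=8
a = 6: 6+-3=3, 6+7=13
a = 7: 7+-3=4, 7+7=14
a = 12: 12+-3=9, 12+7=19
Collecting distinct sums: A + B = {-9, -2, 1, 3, 4, 8, 9, 13, 14, 19}
|A + B| = 10

A + B = {-9, -2, 1, 3, 4, 8, 9, 13, 14, 19}


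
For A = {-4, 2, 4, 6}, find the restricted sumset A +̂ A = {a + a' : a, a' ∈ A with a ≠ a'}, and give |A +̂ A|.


Restricted sumset: A +̂ A = {a + a' : a ∈ A, a' ∈ A, a ≠ a'}.
Equivalently, take A + A and drop any sum 2a that is achievable ONLY as a + a for a ∈ A (i.e. sums representable only with equal summands).
Enumerate pairs (a, a') with a < a' (symmetric, so each unordered pair gives one sum; this covers all a ≠ a'):
  -4 + 2 = -2
  -4 + 4 = 0
  -4 + 6 = 2
  2 + 4 = 6
  2 + 6 = 8
  4 + 6 = 10
Collected distinct sums: {-2, 0, 2, 6, 8, 10}
|A +̂ A| = 6
(Reference bound: |A +̂ A| ≥ 2|A| - 3 for |A| ≥ 2, with |A| = 4 giving ≥ 5.)

|A +̂ A| = 6


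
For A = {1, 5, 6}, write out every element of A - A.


A - A = {a - a' : a, a' ∈ A}.
Compute a - a' for each ordered pair (a, a'):
a = 1: 1-1=0, 1-5=-4, 1-6=-5
a = 5: 5-1=4, 5-5=0, 5-6=-1
a = 6: 6-1=5, 6-5=1, 6-6=0
Collecting distinct values (and noting 0 appears from a-a):
A - A = {-5, -4, -1, 0, 1, 4, 5}
|A - A| = 7

A - A = {-5, -4, -1, 0, 1, 4, 5}


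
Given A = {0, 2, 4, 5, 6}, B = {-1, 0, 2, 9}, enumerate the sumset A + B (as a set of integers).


A + B = {a + b : a ∈ A, b ∈ B}.
Enumerate all |A|·|B| = 5·4 = 20 pairs (a, b) and collect distinct sums.
a = 0: 0+-1=-1, 0+0=0, 0+2=2, 0+9=9
a = 2: 2+-1=1, 2+0=2, 2+2=4, 2+9=11
a = 4: 4+-1=3, 4+0=4, 4+2=6, 4+9=13
a = 5: 5+-1=4, 5+0=5, 5+2=7, 5+9=14
a = 6: 6+-1=5, 6+0=6, 6+2=8, 6+9=15
Collecting distinct sums: A + B = {-1, 0, 1, 2, 3, 4, 5, 6, 7, 8, 9, 11, 13, 14, 15}
|A + B| = 15

A + B = {-1, 0, 1, 2, 3, 4, 5, 6, 7, 8, 9, 11, 13, 14, 15}


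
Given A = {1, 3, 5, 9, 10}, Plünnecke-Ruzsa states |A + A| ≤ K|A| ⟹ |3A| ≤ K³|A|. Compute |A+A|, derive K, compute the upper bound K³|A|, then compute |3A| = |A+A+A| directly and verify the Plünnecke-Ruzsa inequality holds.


|A| = 5.
Step 1: Compute A + A by enumerating all 25 pairs.
A + A = {2, 4, 6, 8, 10, 11, 12, 13, 14, 15, 18, 19, 20}, so |A + A| = 13.
Step 2: Doubling constant K = |A + A|/|A| = 13/5 = 13/5 ≈ 2.6000.
Step 3: Plünnecke-Ruzsa gives |3A| ≤ K³·|A| = (2.6000)³ · 5 ≈ 87.8800.
Step 4: Compute 3A = A + A + A directly by enumerating all triples (a,b,c) ∈ A³; |3A| = 23.
Step 5: Check 23 ≤ 87.8800? Yes ✓.

K = 13/5, Plünnecke-Ruzsa bound K³|A| ≈ 87.8800, |3A| = 23, inequality holds.


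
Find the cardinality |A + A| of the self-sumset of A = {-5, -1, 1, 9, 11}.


A + A = {a + a' : a, a' ∈ A}; |A| = 5.
General bounds: 2|A| - 1 ≤ |A + A| ≤ |A|(|A|+1)/2, i.e. 9 ≤ |A + A| ≤ 15.
Lower bound 2|A|-1 is attained iff A is an arithmetic progression.
Enumerate sums a + a' for a ≤ a' (symmetric, so this suffices):
a = -5: -5+-5=-10, -5+-1=-6, -5+1=-4, -5+9=4, -5+11=6
a = -1: -1+-1=-2, -1+1=0, -1+9=8, -1+11=10
a = 1: 1+1=2, 1+9=10, 1+11=12
a = 9: 9+9=18, 9+11=20
a = 11: 11+11=22
Distinct sums: {-10, -6, -4, -2, 0, 2, 4, 6, 8, 10, 12, 18, 20, 22}
|A + A| = 14

|A + A| = 14


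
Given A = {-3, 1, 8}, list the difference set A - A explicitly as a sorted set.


A - A = {a - a' : a, a' ∈ A}.
Compute a - a' for each ordered pair (a, a'):
a = -3: -3--3=0, -3-1=-4, -3-8=-11
a = 1: 1--3=4, 1-1=0, 1-8=-7
a = 8: 8--3=11, 8-1=7, 8-8=0
Collecting distinct values (and noting 0 appears from a-a):
A - A = {-11, -7, -4, 0, 4, 7, 11}
|A - A| = 7

A - A = {-11, -7, -4, 0, 4, 7, 11}


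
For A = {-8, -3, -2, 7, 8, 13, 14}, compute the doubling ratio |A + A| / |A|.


|A| = 7.
Compute A + A by enumerating all 49 pairs.
A + A = {-16, -11, -10, -6, -5, -4, -1, 0, 4, 5, 6, 10, 11, 12, 14, 15, 16, 20, 21, 22, 26, 27, 28}, so |A + A| = 23.
K = |A + A| / |A| = 23/7 (already in lowest terms) ≈ 3.2857.
Reference: AP of size 7 gives K = 13/7 ≈ 1.8571; a fully generic set of size 7 gives K ≈ 4.0000.

|A| = 7, |A + A| = 23, K = 23/7.


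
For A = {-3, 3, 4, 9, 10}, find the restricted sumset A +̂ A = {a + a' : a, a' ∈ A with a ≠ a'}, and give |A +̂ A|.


Restricted sumset: A +̂ A = {a + a' : a ∈ A, a' ∈ A, a ≠ a'}.
Equivalently, take A + A and drop any sum 2a that is achievable ONLY as a + a for a ∈ A (i.e. sums representable only with equal summands).
Enumerate pairs (a, a') with a < a' (symmetric, so each unordered pair gives one sum; this covers all a ≠ a'):
  -3 + 3 = 0
  -3 + 4 = 1
  -3 + 9 = 6
  -3 + 10 = 7
  3 + 4 = 7
  3 + 9 = 12
  3 + 10 = 13
  4 + 9 = 13
  4 + 10 = 14
  9 + 10 = 19
Collected distinct sums: {0, 1, 6, 7, 12, 13, 14, 19}
|A +̂ A| = 8
(Reference bound: |A +̂ A| ≥ 2|A| - 3 for |A| ≥ 2, with |A| = 5 giving ≥ 7.)

|A +̂ A| = 8
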